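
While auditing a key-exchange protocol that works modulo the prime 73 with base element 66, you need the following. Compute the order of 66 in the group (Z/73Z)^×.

Since 66 ∈ (Z/73Z)^×, its order divides φ(73) = 73 − 1 = 72 = 2^3 · 3^2.
Divisors of 72: 1, 2, 3, 4, 6, 8, 9, 12, 18, 24, 36, 72.
Compute 66^d (mod 73) for the divisors d until we hit 1:
66^1 ≡ 66
66^2 ≡ 49
66^3 ≡ 22
66^4 ≡ 65
66^6 ≡ 46
66^8 ≡ 64
66^9 ≡ 63
66^12 ≡ 72
66^18 ≡ 27
66^24 ≡ 1
Hence ord(66) = 24.

24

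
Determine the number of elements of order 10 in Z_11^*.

4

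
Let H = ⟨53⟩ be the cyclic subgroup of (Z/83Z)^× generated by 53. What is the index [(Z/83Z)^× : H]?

By Lagrange's theorem, ord_83(53) divides φ(83) = 83 − 1 = 82 = 2 · 41.
Divisors of 82: 1, 2, 41, 82.
Check 53^d mod 83 for each divisor in increasing order:
53^1 ≡ 53 (mod 83)
53^2 ≡ 70 (mod 83)
53^41 ≡ 82 (mod 83)
53^82 ≡ 1 (mod 83) ✓
Thus |⟨53⟩| = ord(53) = 82.
[(Z/83Z)^× : ⟨53⟩] = 82/82 = 1.

1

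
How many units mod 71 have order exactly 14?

6

φ(71) = 71 − 1 = 70 = 2 · 5 · 7.
(Z/71Z)^× is cyclic (|G| = 70); a cyclic group of order m has exactly φ(d) elements of each order d | m, and none otherwise.
14 = 2 · 7 divides 70, and φ(14) = 6.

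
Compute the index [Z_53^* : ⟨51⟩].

Since 51 ∈ (Z/53Z)^×, its order divides φ(53) = 53 − 1 = 52 = 2^2 · 13.
Divisors of 52: 1, 2, 4, 13, 26, 52.
Check 51^d mod 53 for each divisor in increasing order:
51^1 ≡ 51 (mod 53)
51^2 ≡ 4 (mod 53)
51^4 ≡ 16 (mod 53)
51^13 ≡ 23 (mod 53)
51^26 ≡ 52 (mod 53)
51^52 ≡ 1 (mod 53) ✓
Thus |⟨51⟩| = ord(51) = 52.
The index is φ(53) / ord(51) = 52 / 52 = 1.

1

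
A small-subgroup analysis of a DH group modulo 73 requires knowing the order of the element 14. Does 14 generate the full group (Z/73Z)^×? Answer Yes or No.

φ(73) = 73 − 1 = 72 = 2^3 · 3^2.
14 is a primitive root mod 73 iff 14^(φ(73)/q) ≢ 1 for every prime q | φ(73), i.e. q ∈ {2, 3}.
14^36 ≡ 72 (mod 73)  [q = 2: ≢ 1 ✓]
14^24 ≡ 64 (mod 73)  [q = 3: ≢ 1 ✓]
Every test exponent gives a nontrivial residue, hence 14 generates the full group.

Yes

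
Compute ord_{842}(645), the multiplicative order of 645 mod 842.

60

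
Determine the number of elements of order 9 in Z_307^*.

6

φ(307) = 307 − 1 = 306 = 2 · 3^2 · 17.
In a cyclic group of order 306, there are φ(d) elements of order d for each divisor d of 306, and zero for non-divisors.
9 = 3^2 divides 306, and φ(9) = 6.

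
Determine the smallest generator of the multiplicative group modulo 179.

2

φ(179) = 179 − 1 = 178 = 2 · 89.
Test candidates g = 2, 3, … against the prime factors q ∈ {2, 89} of φ(179): g is a generator iff g^(178/q) ≢ 1 for every such q.
g = 2: 2^89 ≡ 178; 2^2 ≡ 4 — none is 1, so 2 is a primitive root.
Hence the least primitive root of 179 is 2.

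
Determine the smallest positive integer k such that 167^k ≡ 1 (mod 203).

14

The order of 167 must divide φ(203) = φ(7·29) = (7−1)·(29−1) = 6·28 = 168 = 2^3 · 3 · 7.
Divisors of 168: 1, 2, 3, 4, 6, 7, 8, 12, 14, 21, 24, 28, 42, 56, 84, 168.
Check 167^d mod 203 for each divisor in increasing order:
167^1 ≡ 167
167^2 ≡ 78
167^3 ≡ 34
167^4 ≡ 197
167^6 ≡ 141
167^7 ≡ 202
167^8 ≡ 36
167^12 ≡ 190
167^14 ≡ 1
Therefore the multiplicative order of 167 modulo 203 is 14.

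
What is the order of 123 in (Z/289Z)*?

68

Since 123 ∈ (Z/289Z)^×, its order divides φ(289) = φ(17^2) = 17·(17−1) = 272 = 2^4 · 17.
Divisors of 272: 1, 2, 4, 8, 16, 17, 34, 68, 136, 272.
Check 123^d mod 289 for each divisor in increasing order:
123^1 ≡ 123
123^2 ≡ 101
123^4 ≡ 86
123^8 ≡ 171
123^16 ≡ 52
123^17 ≡ 38
123^34 ≡ 288
123^68 ≡ 1
Therefore the multiplicative order of 123 modulo 289 is 68.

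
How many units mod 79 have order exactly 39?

24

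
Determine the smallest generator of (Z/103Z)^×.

5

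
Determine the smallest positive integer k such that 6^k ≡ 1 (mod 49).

By Lagrange's theorem, ord_49(6) divides φ(49) = φ(7^2) = 7·(7−1) = 42 = 2 · 3 · 7.
Divisors of 42: 1, 2, 3, 6, 7, 14, 21, 42.
Evaluate successive powers at the divisors of 42:
6^1 ≡ 6
6^2 ≡ 36
6^3 ≡ 20
6^6 ≡ 8
6^7 ≡ 48
6^14 ≡ 1
The smallest such exponent is 14, so the order of 6 is 14.

14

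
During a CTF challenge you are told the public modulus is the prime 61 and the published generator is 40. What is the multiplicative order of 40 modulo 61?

By Lagrange's theorem, ord_61(40) divides φ(61) = 61 − 1 = 60 = 2^2 · 3 · 5.
Divisors of 60: 1, 2, 3, 4, 5, 6, 10, 12, 15, 20, 30, 60.
Check 40^d mod 61 for each divisor in increasing order:
40^1 ≡ 40 (mod 61)
40^2 ≡ 14 (mod 61)
40^3 ≡ 11 (mod 61)
40^4 ≡ 13 (mod 61)
40^5 ≡ 32 (mod 61)
40^6 ≡ 60 (mod 61)
40^10 ≡ 48 (mod 61)
40^12 ≡ 1 (mod 61) ✓
Therefore the multiplicative order of 40 modulo 61 is 12.

12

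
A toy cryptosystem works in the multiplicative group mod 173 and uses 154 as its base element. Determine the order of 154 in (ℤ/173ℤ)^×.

172

By Lagrange's theorem, ord_173(154) divides φ(173) = 173 − 1 = 172 = 2^2 · 43.
Divisors of 172: 1, 2, 4, 43, 86, 172.
Check 154^d mod 173 for each divisor in increasing order:
154^1 ≡ 154
154^2 ≡ 15
154^4 ≡ 52
154^43 ≡ 93
154^86 ≡ 172
154^172 ≡ 1
Hence ord(154) = 172.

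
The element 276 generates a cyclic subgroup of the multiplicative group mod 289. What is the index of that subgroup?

4

ord(276) | φ(289) = φ(17^2) = 17·(17−1) = 272 = 2^4 · 17.
Divisors of 272: 1, 2, 4, 8, 16, 17, 34, 68, 136, 272.
Compute 276^d (mod 289) for the divisors d until we hit 1:
276^1 ≡ 276
276^2 ≡ 169
276^4 ≡ 239
276^8 ≡ 188
276^16 ≡ 86
276^17 ≡ 38
276^34 ≡ 288
276^68 ≡ 1
So ord_289(276) = 68, hence |⟨276⟩| = 68.
The index is φ(289) / ord(276) = 272 / 68 = 4.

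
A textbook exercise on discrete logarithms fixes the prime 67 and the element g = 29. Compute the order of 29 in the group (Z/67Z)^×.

3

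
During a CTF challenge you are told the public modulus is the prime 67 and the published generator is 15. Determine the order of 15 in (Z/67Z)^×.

11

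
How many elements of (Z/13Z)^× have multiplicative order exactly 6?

φ(13) = 13 − 1 = 12 = 2^2 · 3.
In a cyclic group of order 12, there are φ(d) elements of order d for each divisor d of 12, and zero for non-divisors.
6 = 2 · 3 divides 12, and φ(6) = 2.

2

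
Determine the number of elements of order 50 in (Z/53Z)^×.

0

φ(53) = 53 − 1 = 52 = 2^2 · 13.
(Z/53Z)^× is cyclic (|G| = 52); a cyclic group of order m has exactly φ(d) elements of each order d | m, and none otherwise.
Here 52 is not a multiple of 50, so there are no elements of order 50.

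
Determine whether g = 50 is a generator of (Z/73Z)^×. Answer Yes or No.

No

φ(73) = 73 − 1 = 72 = 2^3 · 3^2.
50 is a primitive root mod 73 iff 50^(φ(73)/q) ≢ 1 for every prime q | φ(73), i.e. q ∈ {2, 3}.
50^36 ≡ 1 (mod 73)  [q = 2: ≡ 1 ✗]
50^24 ≡ 8 (mod 73)  [q = 3: ≢ 1 ✓]
50^36 ≡ 1 shows ord(50) | 36, strictly less than φ(73); not a primitive root.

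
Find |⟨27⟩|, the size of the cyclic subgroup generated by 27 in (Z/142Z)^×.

35

The order of 27 must divide φ(142) = φ(2)·φ(71) = 1·70 = 70 = 2 · 5 · 7.
Divisors of 70: 1, 2, 5, 7, 10, 14, 35, 70.
Evaluate successive powers at the divisors of 70:
27^1 ≡ 27 (mod 142)
27^2 ≡ 19 (mod 142)
27^5 ≡ 91 (mod 142)
27^7 ≡ 25 (mod 142)
27^10 ≡ 45 (mod 142)
27^14 ≡ 57 (mod 142)
27^35 ≡ 1 (mod 142) ✓
Therefore the multiplicative order of 27 modulo 142 is 35.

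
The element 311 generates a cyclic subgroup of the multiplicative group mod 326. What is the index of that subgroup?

1

The order of 311 must divide φ(326) = φ(2)·φ(163) = 1·162 = 162 = 2 · 3^4.
Divisors of 162: 1, 2, 3, 6, 9, 18, 27, 54, 81, 162.
Test each divisor d:
311^1 ≡ 311
311^2 ≡ 225
311^3 ≡ 211
311^6 ≡ 185
311^9 ≡ 241
311^18 ≡ 53
311^27 ≡ 59
311^54 ≡ 221
311^81 ≡ 325
311^162 ≡ 1
Thus |⟨311⟩| = ord(311) = 162.
Index = |(Z/326Z)^×| / |⟨311⟩| = 162 / 162 = 1.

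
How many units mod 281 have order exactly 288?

0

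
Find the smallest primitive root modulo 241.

7

φ(241) = 241 − 1 = 240 = 2^4 · 3 · 5.
g is a primitive root iff g^(240/q) ≢ 1 (mod 241) for each prime q ∈ {2, 3, 5}.
g = 2: 2^120 ≡ 1 — hits 1, so not a primitive root.
g = 3: 3^120 ≡ 1 — hits 1, so not a primitive root.
g = 4: 4^120 ≡ 1 — hits 1, so not a primitive root.
g = 5: 5^120 ≡ 1 — hits 1, so not a primitive root.
g = 6: 6^120 ≡ 1 — hits 1, so not a primitive root.
g = 7: 7^120 ≡ 240; 7^80 ≡ 15; 7^48 ≡ 91 — none is 1, so 7 is a primitive root.
The smallest primitive root modulo 241 is 7.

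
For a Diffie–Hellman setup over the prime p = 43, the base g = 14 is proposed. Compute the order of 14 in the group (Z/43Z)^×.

ord(14) | φ(43) = 43 − 1 = 42 = 2 · 3 · 7.
Divisors of 42: 1, 2, 3, 6, 7, 14, 21, 42.
Test each divisor d:
14^1 ≡ 14
14^2 ≡ 24
14^3 ≡ 35
14^6 ≡ 21
14^7 ≡ 36
14^14 ≡ 6
14^21 ≡ 1
The smallest such exponent is 21, so the order of 14 is 21.

21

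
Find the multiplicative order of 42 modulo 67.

ord(42) | φ(67) = 67 − 1 = 66 = 2 · 3 · 11.
Divisors of 66: 1, 2, 3, 6, 11, 22, 33, 66.
Test each divisor d:
42^1 ≡ 42
42^2 ≡ 22
42^3 ≡ 53
42^6 ≡ 62
42^11 ≡ 66
42^22 ≡ 1
So ord_67(42) = 22.

22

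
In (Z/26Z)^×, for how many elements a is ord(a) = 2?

φ(26) = φ(2)·φ(13) = 1·12 = 12 = 2^2 · 3.
In a cyclic group of order 12, there are φ(d) elements of order d for each divisor d of 12, and zero for non-divisors.
2 | 12, and φ(2) = 2 − 1 = 1.

1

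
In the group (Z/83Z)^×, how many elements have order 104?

0

φ(83) = 83 − 1 = 82 = 2 · 41.
(Z/83Z)^× is cyclic (|G| = 82); a cyclic group of order m has exactly φ(d) elements of each order d | m, and none otherwise.
104 does not divide 82, so no element of (Z/83Z)^× has order 104.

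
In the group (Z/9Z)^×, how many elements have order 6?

φ(9) = φ(3^2) = 3·(3−1) = 6 = 2 · 3.
Since (Z/9Z)^× is cyclic of order 6, the number of elements of order d is φ(d) when d | 6 and 0 otherwise.
6 = 2 · 3 divides 6, and φ(6) = 2.

2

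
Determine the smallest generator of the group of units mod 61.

φ(61) = 61 − 1 = 60 = 2^2 · 3 · 5.
Test candidates g = 2, 3, … against the prime factors q ∈ {2, 3, 5} of φ(61): g is a generator iff g^(60/q) ≢ 1 for every such q.
g = 2: 2^30 ≡ 60; 2^20 ≡ 47; 2^12 ≡ 9 — none is 1, so 2 is a primitive root.
Hence the least primitive root of 61 is 2.

2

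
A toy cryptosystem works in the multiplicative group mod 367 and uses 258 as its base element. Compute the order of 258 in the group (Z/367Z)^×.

61

ord(258) | φ(367) = 367 − 1 = 366 = 2 · 3 · 61.
Divisors of 366: 1, 2, 3, 6, 61, 122, 183, 366.
Check 258^d mod 367 for each divisor in increasing order:
258^1 ≡ 258 (mod 367)
258^2 ≡ 137 (mod 367)
258^3 ≡ 114 (mod 367)
258^6 ≡ 151 (mod 367)
258^61 ≡ 1 (mod 367) ✓
So ord_367(258) = 61.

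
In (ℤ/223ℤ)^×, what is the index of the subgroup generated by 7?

6

Since 7 ∈ (Z/223Z)^×, its order divides φ(223) = 223 − 1 = 222 = 2 · 3 · 37.
Divisors of 222: 1, 2, 3, 6, 37, 74, 111, 222.
Check 7^d mod 223 for each divisor in increasing order:
7^1 ≡ 7 (mod 223)
7^2 ≡ 49 (mod 223)
7^3 ≡ 120 (mod 223)
7^6 ≡ 128 (mod 223)
7^37 ≡ 1 (mod 223) ✓
So ord_223(7) = 37, hence |⟨7⟩| = 37.
The index is φ(223) / ord(7) = 222 / 37 = 6.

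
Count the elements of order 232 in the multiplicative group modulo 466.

φ(466) = φ(2)·φ(233) = 1·232 = 232 = 2^3 · 29.
Since (Z/466Z)^× is cyclic of order 232, the number of elements of order d is φ(d) when d | 232 and 0 otherwise.
232 = 2^3 · 29 divides 232, and φ(232) = 112.

112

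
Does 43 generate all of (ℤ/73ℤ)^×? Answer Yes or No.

φ(73) = 73 − 1 = 72 = 2^3 · 3^2.
It suffices to check that the order of 43 is not a proper divisor of 72: compute 43^(72/q) for q ∈ {2, 3}.
43^36 ≡ 72 (mod 73)  [q = 2: ≢ 1 ✓]
43^24 ≡ 1 (mod 73)  [q = 3: ≡ 1 ✗]
Since 43^24 ≡ 1, the order of 43 divides 24 < 72, so 43 is not a primitive root.

No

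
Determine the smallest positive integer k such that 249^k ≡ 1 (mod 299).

132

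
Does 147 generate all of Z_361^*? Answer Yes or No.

Yes

φ(361) = φ(19^2) = 19·(19−1) = 342 = 2 · 3^2 · 19.
Test 147^(342/q) mod 361 for each prime factor q of 342:
147^171 ≡ 360 (mod 361)  [q = 2: ≢ 1 ✓]
147^114 ≡ 292 (mod 361)  [q = 3: ≢ 1 ✓]
147^18 ≡ 115 (mod 361)  [q = 19: ≢ 1 ✓]
Every test exponent gives a nontrivial residue, hence 147 generates the full group.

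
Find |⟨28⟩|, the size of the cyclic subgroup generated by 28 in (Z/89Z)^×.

The order of 28 must divide φ(89) = 89 − 1 = 88 = 2^3 · 11.
Divisors of 88: 1, 2, 4, 8, 11, 22, 44, 88.
Compute 28^d (mod 89) for the divisors d until we hit 1:
28^1 ≡ 28 (mod 89)
28^2 ≡ 72 (mod 89)
28^4 ≡ 22 (mod 89)
28^8 ≡ 39 (mod 89)
28^11 ≡ 37 (mod 89)
28^22 ≡ 34 (mod 89)
28^44 ≡ 88 (mod 89)
28^88 ≡ 1 (mod 89) ✓
Hence ord(28) = 88.

88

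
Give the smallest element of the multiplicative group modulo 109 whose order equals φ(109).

6

φ(109) = 109 − 1 = 108 = 2^2 · 3^3.
Test candidates g = 2, 3, … against the prime factors q ∈ {2, 3} of φ(109): g is a generator iff g^(108/q) ≢ 1 for every such q.
g = 2: 2^54 ≡ 108; 2^36 ≡ 1 — hits 1, so not a primitive root.
g = 3: 3^54 ≡ 1 — hits 1, so not a primitive root.
g = 4: 4^54 ≡ 1 — hits 1, so not a primitive root.
g = 5: 5^54 ≡ 1 — hits 1, so not a primitive root.
g = 6: 6^54 ≡ 108; 6^36 ≡ 63 — none is 1, so 6 is a primitive root.
Hence the least primitive root of 109 is 6.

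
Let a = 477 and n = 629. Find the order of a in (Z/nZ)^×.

9

Since 477 ∈ (Z/629Z)^×, its order divides φ(629) = φ(17·37) = (17−1)·(37−1) = 16·36 = 576 = 2^6 · 3^2.
Divisors of 576: 1, 2, 3, 4, 6, 8, 9, 12, 16, 18, 24, 32, 36, 48, 64, 72, 96, 144, 192, 288, 576.
Test each divisor d:
477^1 ≡ 477 (mod 629)
477^2 ≡ 460 (mod 629)
477^3 ≡ 528 (mod 629)
477^4 ≡ 256 (mod 629)
477^6 ≡ 137 (mod 629)
477^8 ≡ 120 (mod 629)
477^9 ≡ 1 (mod 629) ✓
So ord_629(477) = 9.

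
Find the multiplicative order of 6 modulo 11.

ord(6) | φ(11) = 11 − 1 = 10 = 2 · 5.
Divisors of 10: 1, 2, 5, 10.
Test each divisor d:
6^1 ≡ 6 (mod 11)
6^2 ≡ 3 (mod 11)
6^5 ≡ 10 (mod 11)
6^10 ≡ 1 (mod 11) ✓
Therefore the multiplicative order of 6 modulo 11 is 10.

10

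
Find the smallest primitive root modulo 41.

φ(41) = 41 − 1 = 40 = 2^3 · 5.
Test candidates g = 2, 3, … against the prime factors q ∈ {2, 5} of φ(41): g is a generator iff g^(40/q) ≢ 1 for every such q.
g = 2: 2^20 ≡ 1 — hits 1, so not a primitive root.
g = 3: 3^20 ≡ 40; 3^8 ≡ 1 — hits 1, so not a primitive root.
g = 4: 4^20 ≡ 1 — hits 1, so not a primitive root.
g = 5: 5^20 ≡ 1 — hits 1, so not a primitive root.
g = 6: 6^20 ≡ 40; 6^8 ≡ 10 — none is 1, so 6 is a primitive root.
The smallest primitive root modulo 41 is 6.

6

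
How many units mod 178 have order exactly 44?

φ(178) = φ(2)·φ(89) = 1·88 = 88 = 2^3 · 11.
(Z/178Z)^× is cyclic (|G| = 88); a cyclic group of order m has exactly φ(d) elements of each order d | m, and none otherwise.
44 = 2^2 · 11 divides 88, and φ(44) = 20.

20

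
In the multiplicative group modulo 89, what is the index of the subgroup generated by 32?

8

Since 32 ∈ (Z/89Z)^×, its order divides φ(89) = 89 − 1 = 88 = 2^3 · 11.
Divisors of 88: 1, 2, 4, 8, 11, 22, 44, 88.
Test each divisor d:
32^1 ≡ 32 (mod 89)
32^2 ≡ 45 (mod 89)
32^4 ≡ 67 (mod 89)
32^8 ≡ 39 (mod 89)
32^11 ≡ 1 (mod 89) ✓
The order of 32 is 11, so the subgroup it generates has 11 elements.
Index = |(Z/89Z)^×| / |⟨32⟩| = 88 / 11 = 8.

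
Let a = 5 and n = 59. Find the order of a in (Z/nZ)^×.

29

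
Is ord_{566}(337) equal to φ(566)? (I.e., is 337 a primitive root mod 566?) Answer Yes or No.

φ(566) = φ(2)·φ(283) = 1·282 = 282 = 2 · 3 · 47.
Test 337^(282/q) mod 566 for each prime factor q of 282:
337^141 ≡ 1 (mod 566)  [q = 2: ≡ 1 ✗]
337^94 ≡ 1 (mod 566)  [q = 3: ≡ 1 ✗]
337^6 ≡ 155 (mod 566)  [q = 47: ≢ 1 ✓]
Since 337^141 ≡ 1, the order of 337 divides 141 < 282, so 337 is not a primitive root.

No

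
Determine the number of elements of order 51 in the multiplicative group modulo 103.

32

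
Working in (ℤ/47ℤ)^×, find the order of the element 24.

23

The order of 24 must divide φ(47) = 47 − 1 = 46 = 2 · 23.
Divisors of 46: 1, 2, 23, 46.
Test each divisor d:
24^1 ≡ 24
24^2 ≡ 12
24^23 ≡ 1
Therefore the multiplicative order of 24 modulo 47 is 23.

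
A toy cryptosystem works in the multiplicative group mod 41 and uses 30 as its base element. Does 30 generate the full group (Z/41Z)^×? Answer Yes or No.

φ(41) = 41 − 1 = 40 = 2^3 · 5.
An element g generates (Z/41Z)^× iff g^(40/q) ≢ 1 (mod 41) for each prime q ∈ {2, 5}.
30^20 ≡ 40 (mod 41)  [q = 2: ≢ 1 ✓]
30^8 ≡ 16 (mod 41)  [q = 5: ≢ 1 ✓]
All checks pass, so 30 has order 40 and is a primitive root modulo 41.

Yes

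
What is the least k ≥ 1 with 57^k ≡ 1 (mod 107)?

53

By Lagrange's theorem, ord_107(57) divides φ(107) = 107 − 1 = 106 = 2 · 53.
Divisors of 106: 1, 2, 53, 106.
Compute 57^d (mod 107) for the divisors d until we hit 1:
57^1 ≡ 57 (mod 107)
57^2 ≡ 39 (mod 107)
57^53 ≡ 1 (mod 107) ✓
So ord_107(57) = 53.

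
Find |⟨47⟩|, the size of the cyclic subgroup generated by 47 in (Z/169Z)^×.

The order of 47 must divide φ(169) = φ(13^2) = 13·(13−1) = 156 = 2^2 · 3 · 13.
Divisors of 156: 1, 2, 3, 4, 6, 12, 13, 26, 39, 52, 78, 156.
Test each divisor d:
47^1 ≡ 47 (mod 169)
47^2 ≡ 12 (mod 169)
47^3 ≡ 57 (mod 169)
47^4 ≡ 144 (mod 169)
47^6 ≡ 38 (mod 169)
47^12 ≡ 92 (mod 169)
47^13 ≡ 99 (mod 169)
47^26 ≡ 168 (mod 169)
47^39 ≡ 70 (mod 169)
47^52 ≡ 1 (mod 169) ✓
The smallest such exponent is 52, so the order of 47 is 52.

52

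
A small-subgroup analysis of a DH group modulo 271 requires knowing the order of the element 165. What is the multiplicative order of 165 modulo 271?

By Lagrange's theorem, ord_271(165) divides φ(271) = 271 − 1 = 270 = 2 · 3^3 · 5.
Divisors of 270: 1, 2, 3, 5, 6, 9, 10, 15, 18, 27, 30, 45, 54, 90, 135, 270.
Compute 165^d (mod 271) for the divisors d until we hit 1:
165^1 ≡ 165 (mod 271)
165^2 ≡ 125 (mod 271)
165^3 ≡ 29 (mod 271)
165^5 ≡ 102 (mod 271)
165^6 ≡ 28 (mod 271)
165^9 ≡ 270 (mod 271)
165^10 ≡ 106 (mod 271)
165^15 ≡ 243 (mod 271)
165^18 ≡ 1 (mod 271) ✓
The smallest such exponent is 18, so the order of 165 is 18.

18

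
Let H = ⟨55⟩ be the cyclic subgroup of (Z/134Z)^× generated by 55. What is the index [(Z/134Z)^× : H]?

2

ord(55) | φ(134) = φ(2)·φ(67) = 1·66 = 66 = 2 · 3 · 11.
Divisors of 66: 1, 2, 3, 6, 11, 22, 33, 66.
Test each divisor d:
55^1 ≡ 55 (mod 134)
55^2 ≡ 77 (mod 134)
55^3 ≡ 81 (mod 134)
55^6 ≡ 129 (mod 134)
55^11 ≡ 37 (mod 134)
55^22 ≡ 29 (mod 134)
55^33 ≡ 1 (mod 134) ✓
The order of 55 is 33, so the subgroup it generates has 33 elements.
Index = |(Z/134Z)^×| / |⟨55⟩| = 66 / 33 = 2.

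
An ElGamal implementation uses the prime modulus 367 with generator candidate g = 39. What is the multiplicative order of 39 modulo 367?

The order of 39 must divide φ(367) = 367 − 1 = 366 = 2 · 3 · 61.
Divisors of 366: 1, 2, 3, 6, 61, 122, 183, 366.
Check 39^d mod 367 for each divisor in increasing order:
39^1 ≡ 39 (mod 367)
39^2 ≡ 53 (mod 367)
39^3 ≡ 232 (mod 367)
39^6 ≡ 242 (mod 367)
39^61 ≡ 284 (mod 367)
39^122 ≡ 283 (mod 367)
39^183 ≡ 366 (mod 367)
39^366 ≡ 1 (mod 367) ✓
So ord_367(39) = 366.

366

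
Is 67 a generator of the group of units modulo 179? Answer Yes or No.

No

φ(179) = 179 − 1 = 178 = 2 · 89.
An element g generates (Z/179Z)^× iff g^(178/q) ≢ 1 (mod 179) for each prime q ∈ {2, 89}.
67^89 ≡ 1 (mod 179)  [q = 2: ≡ 1 ✗]
67^2 ≡ 14 (mod 179)  [q = 89: ≢ 1 ✓]
The check at q = 2 fails, so 67 generates a proper subgroup.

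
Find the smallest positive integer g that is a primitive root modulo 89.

3

φ(89) = 89 − 1 = 88 = 2^3 · 11.
Test candidates g = 2, 3, … against the prime factors q ∈ {2, 11} of φ(89): g is a generator iff g^(88/q) ≢ 1 for every such q.
g = 2: 2^44 ≡ 1 — hits 1, so not a primitive root.
g = 3: 3^44 ≡ 88; 3^8 ≡ 64 — none is 1, so 3 is a primitive root.
The smallest primitive root modulo 89 is 3.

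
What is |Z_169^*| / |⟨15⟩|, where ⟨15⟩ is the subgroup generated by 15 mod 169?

1

Since 15 ∈ (Z/169Z)^×, its order divides φ(169) = φ(13^2) = 13·(13−1) = 156 = 2^2 · 3 · 13.
Divisors of 156: 1, 2, 3, 4, 6, 12, 13, 26, 39, 52, 78, 156.
Check 15^d mod 169 for each divisor in increasing order:
15^1 ≡ 15 (mod 169)
15^2 ≡ 56 (mod 169)
15^3 ≡ 164 (mod 169)
15^4 ≡ 94 (mod 169)
15^6 ≡ 25 (mod 169)
15^12 ≡ 118 (mod 169)
15^13 ≡ 80 (mod 169)
15^26 ≡ 147 (mod 169)
15^39 ≡ 99 (mod 169)
15^52 ≡ 146 (mod 169)
15^78 ≡ 168 (mod 169)
15^156 ≡ 1 (mod 169) ✓
Thus |⟨15⟩| = ord(15) = 156.
[(Z/169Z)^× : ⟨15⟩] = 156/156 = 1.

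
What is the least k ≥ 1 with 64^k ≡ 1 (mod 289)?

68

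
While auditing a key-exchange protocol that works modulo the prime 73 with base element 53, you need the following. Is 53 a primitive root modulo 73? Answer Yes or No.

φ(73) = 73 − 1 = 72 = 2^3 · 3^2.
An element g generates (Z/73Z)^× iff g^(72/q) ≢ 1 (mod 73) for each prime q ∈ {2, 3}.
53^36 ≡ 72 (mod 73)  [q = 2: ≢ 1 ✓]
53^24 ≡ 64 (mod 73)  [q = 3: ≢ 1 ✓]
All checks pass, so 53 has order 72 and is a primitive root modulo 73.

Yes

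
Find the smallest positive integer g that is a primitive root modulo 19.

φ(19) = 19 − 1 = 18 = 2 · 3^2.
g is a primitive root iff g^(18/q) ≢ 1 (mod 19) for each prime q ∈ {2, 3}.
g = 2: 2^9 ≡ 18; 2^6 ≡ 7 — none is 1, so 2 is a primitive root.
The smallest primitive root modulo 19 is 2.

2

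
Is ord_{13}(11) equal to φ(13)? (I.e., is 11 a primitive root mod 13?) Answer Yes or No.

Yes

φ(13) = 13 − 1 = 12 = 2^2 · 3.
An element g generates (Z/13Z)^× iff g^(12/q) ≢ 1 (mod 13) for each prime q ∈ {2, 3}.
11^6 ≡ 12 (mod 13)  [q = 2: ≢ 1 ✓]
11^4 ≡ 3 (mod 13)  [q = 3: ≢ 1 ✓]
All checks pass, so 11 has order 12 and is a primitive root modulo 13.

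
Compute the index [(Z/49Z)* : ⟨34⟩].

3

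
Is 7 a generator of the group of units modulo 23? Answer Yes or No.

φ(23) = 23 − 1 = 22 = 2 · 11.
7 is a primitive root mod 23 iff 7^(φ(23)/q) ≢ 1 for every prime q | φ(23), i.e. q ∈ {2, 11}.
7^11 ≡ 22 (mod 23)  [q = 2: ≢ 1 ✓]
7^2 ≡ 3 (mod 23)  [q = 11: ≢ 1 ✓]
None equal 1, so ord_23(7) = 22: 7 is a primitive root.

Yes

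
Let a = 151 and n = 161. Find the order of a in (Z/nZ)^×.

33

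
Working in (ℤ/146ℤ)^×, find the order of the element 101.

72

The order of 101 must divide φ(146) = φ(2)·φ(73) = 1·72 = 72 = 2^3 · 3^2.
Divisors of 72: 1, 2, 3, 4, 6, 8, 9, 12, 18, 24, 36, 72.
Test each divisor d:
101^1 ≡ 101 (mod 146)
101^2 ≡ 127 (mod 146)
101^3 ≡ 125 (mod 146)
101^4 ≡ 69 (mod 146)
101^6 ≡ 3 (mod 146)
101^8 ≡ 89 (mod 146)
101^9 ≡ 83 (mod 146)
101^12 ≡ 9 (mod 146)
101^18 ≡ 27 (mod 146)
101^24 ≡ 81 (mod 146)
101^36 ≡ 145 (mod 146)
101^72 ≡ 1 (mod 146) ✓
Therefore the multiplicative order of 101 modulo 146 is 72.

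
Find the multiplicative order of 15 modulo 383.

382

By Lagrange's theorem, ord_383(15) divides φ(383) = 383 − 1 = 382 = 2 · 191.
Divisors of 382: 1, 2, 191, 382.
Check 15^d mod 383 for each divisor in increasing order:
15^1 ≡ 15 (mod 383)
15^2 ≡ 225 (mod 383)
15^191 ≡ 382 (mod 383)
15^382 ≡ 1 (mod 383) ✓
Therefore the multiplicative order of 15 modulo 383 is 382.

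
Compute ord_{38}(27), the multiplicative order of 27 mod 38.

The order of 27 must divide φ(38) = φ(2)·φ(19) = 1·18 = 18 = 2 · 3^2.
Divisors of 18: 1, 2, 3, 6, 9, 18.
Compute 27^d (mod 38) for the divisors d until we hit 1:
27^1 ≡ 27 (mod 38)
27^2 ≡ 7 (mod 38)
27^3 ≡ 37 (mod 38)
27^6 ≡ 1 (mod 38) ✓
Hence ord(27) = 6.

6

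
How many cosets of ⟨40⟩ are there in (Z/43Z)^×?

The order of 40 must divide φ(43) = 43 − 1 = 42 = 2 · 3 · 7.
Divisors of 42: 1, 2, 3, 6, 7, 14, 21, 42.
Evaluate successive powers at the divisors of 42:
40^1 ≡ 40 (mod 43)
40^2 ≡ 9 (mod 43)
40^3 ≡ 16 (mod 43)
40^6 ≡ 41 (mod 43)
40^7 ≡ 6 (mod 43)
40^14 ≡ 36 (mod 43)
40^21 ≡ 1 (mod 43) ✓
The order of 40 is 21, so the subgroup it generates has 21 elements.
Index = |(Z/43Z)^×| / |⟨40⟩| = 42 / 21 = 2.

2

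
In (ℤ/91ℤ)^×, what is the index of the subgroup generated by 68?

ord(68) | φ(91) = φ(7·13) = (7−1)·(13−1) = 6·12 = 72 = 2^3 · 3^2.
Divisors of 72: 1, 2, 3, 4, 6, 8, 9, 12, 18, 24, 36, 72.
Compute 68^d (mod 91) for the divisors d until we hit 1:
68^1 ≡ 68 (mod 91)
68^2 ≡ 74 (mod 91)
68^3 ≡ 27 (mod 91)
68^4 ≡ 16 (mod 91)
68^6 ≡ 1 (mod 91) ✓
Thus |⟨68⟩| = ord(68) = 6.
[(Z/91Z)^× : ⟨68⟩] = 72/6 = 12.

12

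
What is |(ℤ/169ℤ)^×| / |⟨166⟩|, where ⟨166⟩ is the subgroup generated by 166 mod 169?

By Lagrange's theorem, ord_169(166) divides φ(169) = φ(13^2) = 13·(13−1) = 156 = 2^2 · 3 · 13.
Divisors of 156: 1, 2, 3, 4, 6, 12, 13, 26, 39, 52, 78, 156.
Check 166^d mod 169 for each divisor in increasing order:
166^1 ≡ 166
166^2 ≡ 9
166^3 ≡ 142
166^4 ≡ 81
166^6 ≡ 53
166^12 ≡ 105
166^13 ≡ 23
166^26 ≡ 22
166^39 ≡ 168
166^52 ≡ 146
166^78 ≡ 1
The order of 166 is 78, so the subgroup it generates has 78 elements.
Index = |(Z/169Z)^×| / |⟨166⟩| = 156 / 78 = 2.

2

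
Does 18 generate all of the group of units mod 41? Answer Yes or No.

No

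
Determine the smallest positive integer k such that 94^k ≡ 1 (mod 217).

The order of 94 must divide φ(217) = φ(7·31) = (7−1)·(31−1) = 6·30 = 180 = 2^2 · 3^2 · 5.
Divisors of 180: 1, 2, 3, 4, 5, 6, 9, 10, 12, 15, 18, 20, 30, 36, 45, 60, 90, 180.
Test each divisor d:
94^1 ≡ 94 (mod 217)
94^2 ≡ 156 (mod 217)
94^3 ≡ 125 (mod 217)
94^4 ≡ 32 (mod 217)
94^5 ≡ 187 (mod 217)
94^6 ≡ 1 (mod 217) ✓
The smallest such exponent is 6, so the order of 94 is 6.

6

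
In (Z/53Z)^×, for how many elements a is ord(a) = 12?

0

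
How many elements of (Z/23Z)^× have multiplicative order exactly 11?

10

φ(23) = 23 − 1 = 22 = 2 · 11.
Since (Z/23Z)^× is cyclic of order 22, the number of elements of order d is φ(d) when d | 22 and 0 otherwise.
11 | 22, and φ(11) = 11 − 1 = 10.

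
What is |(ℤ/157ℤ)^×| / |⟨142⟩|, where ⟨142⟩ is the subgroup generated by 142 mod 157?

1

By Lagrange's theorem, ord_157(142) divides φ(157) = 157 − 1 = 156 = 2^2 · 3 · 13.
Divisors of 156: 1, 2, 3, 4, 6, 12, 13, 26, 39, 52, 78, 156.
Test each divisor d:
142^1 ≡ 142 (mod 157)
142^2 ≡ 68 (mod 157)
142^3 ≡ 79 (mod 157)
142^4 ≡ 71 (mod 157)
142^6 ≡ 118 (mod 157)
142^12 ≡ 108 (mod 157)
142^13 ≡ 107 (mod 157)
142^26 ≡ 145 (mod 157)
142^39 ≡ 129 (mod 157)
142^52 ≡ 144 (mod 157)
142^78 ≡ 156 (mod 157)
142^156 ≡ 1 (mod 157) ✓
So ord_157(142) = 156, hence |⟨142⟩| = 156.
[(Z/157Z)^× : ⟨142⟩] = 156/156 = 1.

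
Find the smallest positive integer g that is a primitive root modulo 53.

2

φ(53) = 53 − 1 = 52 = 2^2 · 13.
Test candidates g = 2, 3, … against the prime factors q ∈ {2, 13} of φ(53): g is a generator iff g^(52/q) ≢ 1 for every such q.
g = 2: 2^26 ≡ 52; 2^4 ≡ 16 — none is 1, so 2 is a primitive root.
So 2 is the smallest generator of (Z/53Z)^×.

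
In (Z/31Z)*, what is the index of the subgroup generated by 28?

Since 28 ∈ (Z/31Z)^×, its order divides φ(31) = 31 − 1 = 30 = 2 · 3 · 5.
Divisors of 30: 1, 2, 3, 5, 6, 10, 15, 30.
Test each divisor d:
28^1 ≡ 28
28^2 ≡ 9
28^3 ≡ 4
28^5 ≡ 5
28^6 ≡ 16
28^10 ≡ 25
28^15 ≡ 1
So ord_31(28) = 15, hence |⟨28⟩| = 15.
The index is φ(31) / ord(28) = 30 / 15 = 2.

2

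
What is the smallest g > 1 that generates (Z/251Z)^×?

φ(251) = 251 − 1 = 250 = 2 · 5^3.
Test candidates g = 2, 3, … against the prime factors q ∈ {2, 5} of φ(251): g is a generator iff g^(250/q) ≢ 1 for every such q.
g = 2: 2^125 ≡ 250; 2^50 ≡ 1 — hits 1, so not a primitive root.
g = 3: 3^125 ≡ 1 — hits 1, so not a primitive root.
g = 4: 4^125 ≡ 1 — hits 1, so not a primitive root.
g = 5: 5^125 ≡ 1 — hits 1, so not a primitive root.
g = 6: 6^125 ≡ 250; 6^50 ≡ 219 — none is 1, so 6 is a primitive root.
So 6 is the smallest generator of (Z/251Z)^×.

6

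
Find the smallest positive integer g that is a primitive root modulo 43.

φ(43) = 43 − 1 = 42 = 2 · 3 · 7.
Test candidates g = 2, 3, … against the prime factors q ∈ {2, 3, 7} of φ(43): g is a generator iff g^(42/q) ≢ 1 for every such q.
g = 2: 2^21 ≡ 42; 2^14 ≡ 1 — hits 1, so not a primitive root.
g = 3: 3^21 ≡ 42; 3^14 ≡ 36; 3^6 ≡ 41 — none is 1, so 3 is a primitive root.
So 3 is the smallest generator of (Z/43Z)^×.

3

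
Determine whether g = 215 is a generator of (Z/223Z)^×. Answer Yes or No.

No

φ(223) = 223 − 1 = 222 = 2 · 3 · 37.
215 is a primitive root mod 223 iff 215^(φ(223)/q) ≢ 1 for every prime q | φ(223), i.e. q ∈ {2, 3, 37}.
215^111 ≡ 222 (mod 223)  [q = 2: ≢ 1 ✓]
215^74 ≡ 1 (mod 223)  [q = 3: ≡ 1 ✗]
215^6 ≡ 119 (mod 223)  [q = 37: ≢ 1 ✓]
Since 215^74 ≡ 1, the order of 215 divides 74 < 222, so 215 is not a primitive root.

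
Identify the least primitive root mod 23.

φ(23) = 23 − 1 = 22 = 2 · 11.
Test candidates g = 2, 3, … against the prime factors q ∈ {2, 11} of φ(23): g is a generator iff g^(22/q) ≢ 1 for every such q.
g = 2: 2^11 ≡ 1 — hits 1, so not a primitive root.
g = 3: 3^11 ≡ 1 — hits 1, so not a primitive root.
g = 4: 4^11 ≡ 1 — hits 1, so not a primitive root.
g = 5: 5^11 ≡ 22; 5^2 ≡ 2 — none is 1, so 5 is a primitive root.
The smallest primitive root modulo 23 is 5.

5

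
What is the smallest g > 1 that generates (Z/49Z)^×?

3

φ(49) = φ(7^2) = 7·(7−1) = 42 = 2 · 3 · 7.
Test candidates g = 2, 3, … against the prime factors q ∈ {2, 3, 7} of φ(49): g is a generator iff g^(42/q) ≢ 1 for every such q.
g = 2: 2^21 ≡ 1 — hits 1, so not a primitive root.
g = 3: 3^21 ≡ 48; 3^14 ≡ 30; 3^6 ≡ 43 — none is 1, so 3 is a primitive root.
Hence the least primitive root of 49 is 3.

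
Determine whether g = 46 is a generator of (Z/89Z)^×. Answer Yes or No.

φ(89) = 89 − 1 = 88 = 2^3 · 11.
It suffices to check that the order of 46 is not a proper divisor of 88: compute 46^(88/q) for q ∈ {2, 11}.
46^44 ≡ 88 (mod 89)  [q = 2: ≢ 1 ✓]
46^8 ≡ 67 (mod 89)  [q = 11: ≢ 1 ✓]
All checks pass, so 46 has order 88 and is a primitive root modulo 89.

Yes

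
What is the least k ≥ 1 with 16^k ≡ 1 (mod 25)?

5

ord(16) | φ(25) = φ(5^2) = 5·(5−1) = 20 = 2^2 · 5.
Divisors of 20: 1, 2, 4, 5, 10, 20.
Evaluate successive powers at the divisors of 20:
16^1 ≡ 16 (mod 25)
16^2 ≡ 6 (mod 25)
16^4 ≡ 11 (mod 25)
16^5 ≡ 1 (mod 25) ✓
The smallest such exponent is 5, so the order of 16 is 5.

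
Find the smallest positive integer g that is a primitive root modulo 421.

2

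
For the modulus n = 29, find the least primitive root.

2

φ(29) = 29 − 1 = 28 = 2^2 · 7.
Test candidates g = 2, 3, … against the prime factors q ∈ {2, 7} of φ(29): g is a generator iff g^(28/q) ≢ 1 for every such q.
g = 2: 2^14 ≡ 28; 2^4 ≡ 16 — none is 1, so 2 is a primitive root.
Hence the least primitive root of 29 is 2.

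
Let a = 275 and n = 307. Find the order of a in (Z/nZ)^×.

51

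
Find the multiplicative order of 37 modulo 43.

The order of 37 must divide φ(43) = 43 − 1 = 42 = 2 · 3 · 7.
Divisors of 42: 1, 2, 3, 6, 7, 14, 21, 42.
Test each divisor d:
37^1 ≡ 37 (mod 43)
37^2 ≡ 36 (mod 43)
37^3 ≡ 42 (mod 43)
37^6 ≡ 1 (mod 43) ✓
The smallest such exponent is 6, so the order of 37 is 6.

6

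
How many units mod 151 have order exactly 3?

φ(151) = 151 − 1 = 150 = 2 · 3 · 5^2.
(Z/151Z)^× is cyclic (|G| = 150); a cyclic group of order m has exactly φ(d) elements of each order d | m, and none otherwise.
3 | 150, and φ(3) = 3 − 1 = 2.

2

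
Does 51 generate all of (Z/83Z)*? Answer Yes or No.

No

φ(83) = 83 − 1 = 82 = 2 · 41.
An element g generates (Z/83Z)^× iff g^(82/q) ≢ 1 (mod 83) for each prime q ∈ {2, 41}.
51^41 ≡ 1 (mod 83)  [q = 2: ≡ 1 ✗]
51^2 ≡ 28 (mod 83)  [q = 41: ≢ 1 ✓]
51^41 ≡ 1 shows ord(51) | 41, strictly less than φ(83); not a primitive root.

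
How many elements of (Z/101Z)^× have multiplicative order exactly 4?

2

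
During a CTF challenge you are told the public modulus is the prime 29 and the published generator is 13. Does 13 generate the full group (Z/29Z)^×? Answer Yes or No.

φ(29) = 29 − 1 = 28 = 2^2 · 7.
13 is a primitive root mod 29 iff 13^(φ(29)/q) ≢ 1 for every prime q | φ(29), i.e. q ∈ {2, 7}.
13^14 ≡ 1 (mod 29)  [q = 2: ≡ 1 ✗]
13^4 ≡ 25 (mod 29)  [q = 7: ≢ 1 ✓]
Since 13^14 ≡ 1, the order of 13 divides 14 < 28, so 13 is not a primitive root.

No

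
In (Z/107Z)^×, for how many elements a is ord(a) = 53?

φ(107) = 107 − 1 = 106 = 2 · 53.
(Z/107Z)^× is cyclic (|G| = 106); a cyclic group of order m has exactly φ(d) elements of each order d | m, and none otherwise.
53 | 106, and φ(53) = 53 − 1 = 52.

52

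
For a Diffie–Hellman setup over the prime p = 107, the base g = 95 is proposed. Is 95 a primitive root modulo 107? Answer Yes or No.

Yes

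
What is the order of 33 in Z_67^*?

33

The order of 33 must divide φ(67) = 67 − 1 = 66 = 2 · 3 · 11.
Divisors of 66: 1, 2, 3, 6, 11, 22, 33, 66.
Check 33^d mod 67 for each divisor in increasing order:
33^1 ≡ 33 (mod 67)
33^2 ≡ 17 (mod 67)
33^3 ≡ 25 (mod 67)
33^6 ≡ 22 (mod 67)
33^11 ≡ 37 (mod 67)
33^22 ≡ 29 (mod 67)
33^33 ≡ 1 (mod 67) ✓
So ord_67(33) = 33.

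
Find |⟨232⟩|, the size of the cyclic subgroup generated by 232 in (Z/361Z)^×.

171

The order of 232 must divide φ(361) = φ(19^2) = 19·(19−1) = 342 = 2 · 3^2 · 19.
Divisors of 342: 1, 2, 3, 6, 9, 18, 19, 38, 57, 114, 171, 342.
Check 232^d mod 361 for each divisor in increasing order:
232^1 ≡ 232 (mod 361)
232^2 ≡ 35 (mod 361)
232^3 ≡ 178 (mod 361)
232^6 ≡ 277 (mod 361)
232^9 ≡ 210 (mod 361)
232^18 ≡ 58 (mod 361)
232^19 ≡ 99 (mod 361)
232^38 ≡ 54 (mod 361)
232^57 ≡ 292 (mod 361)
232^114 ≡ 68 (mod 361)
232^171 ≡ 1 (mod 361) ✓
Hence ord(232) = 171.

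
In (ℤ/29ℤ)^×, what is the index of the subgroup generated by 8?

1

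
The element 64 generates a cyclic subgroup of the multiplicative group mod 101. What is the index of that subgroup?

2

ord(64) | φ(101) = 101 − 1 = 100 = 2^2 · 5^2.
Divisors of 100: 1, 2, 4, 5, 10, 20, 25, 50, 100.
Evaluate successive powers at the divisors of 100:
64^1 ≡ 64 (mod 101)
64^2 ≡ 56 (mod 101)
64^4 ≡ 5 (mod 101)
64^5 ≡ 17 (mod 101)
64^10 ≡ 87 (mod 101)
64^20 ≡ 95 (mod 101)
64^25 ≡ 100 (mod 101)
64^50 ≡ 1 (mod 101) ✓
So ord_101(64) = 50, hence |⟨64⟩| = 50.
The index is φ(101) / ord(64) = 100 / 50 = 2.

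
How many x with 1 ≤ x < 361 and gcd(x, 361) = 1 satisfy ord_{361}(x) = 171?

φ(361) = φ(19^2) = 19·(19−1) = 342 = 2 · 3^2 · 19.
(Z/361Z)^× is cyclic (|G| = 342); a cyclic group of order m has exactly φ(d) elements of each order d | m, and none otherwise.
171 = 3^2 · 19 divides 342, and φ(171) = 108.

108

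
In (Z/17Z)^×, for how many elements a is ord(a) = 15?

0

φ(17) = 17 − 1 = 16 = 2^4.
Since (Z/17Z)^× is cyclic of order 16, the number of elements of order d is φ(d) when d | 16 and 0 otherwise.
Here 16 is not a multiple of 15, so there are no elements of order 15.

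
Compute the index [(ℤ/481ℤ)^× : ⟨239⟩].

12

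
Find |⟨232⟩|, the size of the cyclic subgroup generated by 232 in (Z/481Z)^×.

The order of 232 must divide φ(481) = φ(13·37) = (13−1)·(37−1) = 12·36 = 432 = 2^4 · 3^3.
Divisors of 432: 1, 2, 3, 4, 6, 8, 9, 12, 16, 18, 24, 27, 36, 48, 54, 72, 108, 144, 216, 432.
Evaluate successive powers at the divisors of 432:
232^1 ≡ 232 (mod 481)
232^2 ≡ 433 (mod 481)
232^3 ≡ 408 (mod 481)
232^4 ≡ 380 (mod 481)
232^6 ≡ 38 (mod 481)
232^8 ≡ 100 (mod 481)
232^9 ≡ 112 (mod 481)
232^12 ≡ 1 (mod 481) ✓
Hence ord(232) = 12.

12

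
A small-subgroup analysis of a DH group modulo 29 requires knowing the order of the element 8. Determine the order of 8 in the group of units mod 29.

28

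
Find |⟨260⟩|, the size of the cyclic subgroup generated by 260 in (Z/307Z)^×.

153

Since 260 ∈ (Z/307Z)^×, its order divides φ(307) = 307 − 1 = 306 = 2 · 3^2 · 17.
Divisors of 306: 1, 2, 3, 6, 9, 17, 18, 34, 51, 102, 153, 306.
Compute 260^d (mod 307) for the divisors d until we hit 1:
260^1 ≡ 260 (mod 307)
260^2 ≡ 60 (mod 307)
260^3 ≡ 250 (mod 307)
260^6 ≡ 179 (mod 307)
260^9 ≡ 235 (mod 307)
260^17 ≡ 53 (mod 307)
260^18 ≡ 272 (mod 307)
260^34 ≡ 46 (mod 307)
260^51 ≡ 289 (mod 307)
260^102 ≡ 17 (mod 307)
260^153 ≡ 1 (mod 307) ✓
Hence ord(260) = 153.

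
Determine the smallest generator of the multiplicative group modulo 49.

3

φ(49) = φ(7^2) = 7·(7−1) = 42 = 2 · 3 · 7.
Test candidates g = 2, 3, … against the prime factors q ∈ {2, 3, 7} of φ(49): g is a generator iff g^(42/q) ≢ 1 for every such q.
g = 2: 2^21 ≡ 1 — hits 1, so not a primitive root.
g = 3: 3^21 ≡ 48; 3^14 ≡ 30; 3^6 ≡ 43 — none is 1, so 3 is a primitive root.
The smallest primitive root modulo 49 is 3.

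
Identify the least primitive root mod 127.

φ(127) = 127 − 1 = 126 = 2 · 3^2 · 7.
g is a primitive root iff g^(126/q) ≢ 1 (mod 127) for each prime q ∈ {2, 3, 7}.
g = 2: 2^63 ≡ 1 — hits 1, so not a primitive root.
g = 3: 3^63 ≡ 126; 3^42 ≡ 107; 3^18 ≡ 4 — none is 1, so 3 is a primitive root.
The smallest primitive root modulo 127 is 3.

3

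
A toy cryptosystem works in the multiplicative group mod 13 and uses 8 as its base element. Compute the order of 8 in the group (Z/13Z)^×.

4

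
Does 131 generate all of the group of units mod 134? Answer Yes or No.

No

φ(134) = φ(2)·φ(67) = 1·66 = 66 = 2 · 3 · 11.
Test 131^(66/q) mod 134 for each prime factor q of 66:
131^33 ≡ 1 (mod 134)  [q = 2: ≡ 1 ✗]
131^22 ≡ 1 (mod 134)  [q = 3: ≡ 1 ✗]
131^6 ≡ 59 (mod 134)  [q = 11: ≢ 1 ✓]
Since 131^33 ≡ 1, the order of 131 divides 33 < 66, so 131 is not a primitive root.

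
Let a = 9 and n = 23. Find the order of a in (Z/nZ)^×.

11

Since 9 ∈ (Z/23Z)^×, its order divides φ(23) = 23 − 1 = 22 = 2 · 11.
Divisors of 22: 1, 2, 11, 22.
Compute 9^d (mod 23) for the divisors d until we hit 1:
9^1 ≡ 9 (mod 23)
9^2 ≡ 12 (mod 23)
9^11 ≡ 1 (mod 23) ✓
The smallest such exponent is 11, so the order of 9 is 11.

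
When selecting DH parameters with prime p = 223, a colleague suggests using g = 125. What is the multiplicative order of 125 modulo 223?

74

The order of 125 must divide φ(223) = 223 − 1 = 222 = 2 · 3 · 37.
Divisors of 222: 1, 2, 3, 6, 37, 74, 111, 222.
Compute 125^d (mod 223) for the divisors d until we hit 1:
125^1 ≡ 125 (mod 223)
125^2 ≡ 15 (mod 223)
125^3 ≡ 91 (mod 223)
125^6 ≡ 30 (mod 223)
125^37 ≡ 222 (mod 223)
125^74 ≡ 1 (mod 223) ✓
So ord_223(125) = 74.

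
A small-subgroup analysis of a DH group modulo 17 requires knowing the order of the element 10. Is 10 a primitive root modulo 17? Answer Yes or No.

Yes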